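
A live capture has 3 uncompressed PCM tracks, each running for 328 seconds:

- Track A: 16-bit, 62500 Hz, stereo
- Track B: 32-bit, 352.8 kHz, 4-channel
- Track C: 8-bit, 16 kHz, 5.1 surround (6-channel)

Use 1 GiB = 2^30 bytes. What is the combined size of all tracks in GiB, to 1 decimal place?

1.8 GiB

Track A: 62,500 × 328 × 2 × 2 = 82,000,000 bytes.
Track B: 352,800 × 328 × 4 × 4 = 1,851,494,400 bytes.
Track C: 16,000 × 328 × 1 × 6 = 31,488,000 bytes.
Total = 1,964,982,400 bytes = 1.8 GiB.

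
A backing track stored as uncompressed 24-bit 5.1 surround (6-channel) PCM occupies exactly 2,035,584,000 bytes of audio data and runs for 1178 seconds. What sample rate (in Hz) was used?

Bytes = sample_rate × seconds × bytes_per_sample × channels.
sample_rate = 2,035,584,000 / (1,178 × 3 × 6) = 2,035,584,000 / 21,204 = 96,000 Hz.

96,000 Hz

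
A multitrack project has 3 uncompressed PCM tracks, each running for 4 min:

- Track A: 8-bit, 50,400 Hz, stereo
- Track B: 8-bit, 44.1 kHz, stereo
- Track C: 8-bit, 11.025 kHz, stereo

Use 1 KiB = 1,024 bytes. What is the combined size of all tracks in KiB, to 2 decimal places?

49464.84 KiB

4 min = 240 s.
Track A: 50,400 × 240 × 1 × 2 = 24,192,000 bytes.
Track B: 44,100 × 240 × 1 × 2 = 21,168,000 bytes.
Track C: 11,025 × 240 × 1 × 2 = 5,292,000 bytes.
Total = 50,652,000 bytes = 49464.84 KiB.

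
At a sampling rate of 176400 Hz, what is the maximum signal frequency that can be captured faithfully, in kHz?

88.2 kHz

Nyquist frequency = sample rate / 2 = 176,400 / 2 = 88.2 kHz.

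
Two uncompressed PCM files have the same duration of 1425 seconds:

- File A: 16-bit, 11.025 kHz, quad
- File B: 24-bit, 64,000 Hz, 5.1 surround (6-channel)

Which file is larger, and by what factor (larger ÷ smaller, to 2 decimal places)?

File B, by a factor of 13.06

File A: 11,025 × 2 × 4 = 88,200 bytes/s.
File B: 64,000 × 3 × 6 = 1,152,000 bytes/s.
File B is larger; ratio = 1,641,600,000 / 125,685,000 = 13.06.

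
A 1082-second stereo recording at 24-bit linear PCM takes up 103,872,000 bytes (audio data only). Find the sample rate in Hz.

16,000 Hz

Bytes = sample_rate × seconds × bytes_per_sample × channels.
sample_rate = 103,872,000 / (1,082 × 3 × 2) = 103,872,000 / 6,492 = 16,000 Hz.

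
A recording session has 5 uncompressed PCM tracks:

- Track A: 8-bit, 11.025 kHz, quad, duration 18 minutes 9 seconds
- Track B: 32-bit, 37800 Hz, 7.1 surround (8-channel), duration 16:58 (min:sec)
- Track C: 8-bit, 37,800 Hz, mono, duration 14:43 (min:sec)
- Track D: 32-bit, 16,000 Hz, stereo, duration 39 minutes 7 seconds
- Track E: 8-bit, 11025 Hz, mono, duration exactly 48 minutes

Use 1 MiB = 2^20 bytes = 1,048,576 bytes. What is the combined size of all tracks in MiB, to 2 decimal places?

Track A: 18 minutes 9 seconds = 1,089 s; 11,025 × 1,089 × 1 × 4 = 48,024,900 bytes.
Track B: 16:58 (min:sec) = 1,018 s; 37,800 × 1,018 × 4 × 8 = 1,231,372,800 bytes.
Track C: 14:43 (min:sec) = 883 s; 37,800 × 883 × 1 × 1 = 33,377,400 bytes.
Track D: 39 minutes 7 seconds = 2,347 s; 16,000 × 2,347 × 4 × 2 = 300,416,000 bytes.
Track E: exactly 48 minutes = 2,880 s; 11,025 × 2,880 × 1 × 1 = 31,752,000 bytes.
Total = 1,644,943,100 bytes = 1568.74 MiB.

1568.74 MiB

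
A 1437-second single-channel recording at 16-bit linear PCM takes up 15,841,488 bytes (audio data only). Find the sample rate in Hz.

5,512 Hz

Bytes = sample_rate × seconds × bytes_per_sample × channels.
sample_rate = 15,841,488 / (1,437 × 2 × 1) = 15,841,488 / 2,874 = 5,512 Hz.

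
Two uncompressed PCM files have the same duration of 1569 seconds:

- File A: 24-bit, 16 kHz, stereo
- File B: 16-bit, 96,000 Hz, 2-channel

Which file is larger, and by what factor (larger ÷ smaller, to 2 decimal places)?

File A: 16,000 × 3 × 2 = 96,000 bytes/s.
File B: 96,000 × 2 × 2 = 384,000 bytes/s.
File B is larger; ratio = 602,496,000 / 150,624,000 = 4.00.

File B, by a factor of 4.00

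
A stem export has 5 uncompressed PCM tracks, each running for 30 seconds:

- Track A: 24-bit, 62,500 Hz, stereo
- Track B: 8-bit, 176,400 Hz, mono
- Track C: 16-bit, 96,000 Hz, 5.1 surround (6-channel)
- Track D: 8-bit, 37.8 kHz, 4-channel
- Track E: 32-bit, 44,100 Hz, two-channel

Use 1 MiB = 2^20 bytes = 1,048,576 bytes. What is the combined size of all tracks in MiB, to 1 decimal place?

Track A: 62,500 × 30 × 3 × 2 = 11,250,000 bytes.
Track B: 176,400 × 30 × 1 × 1 = 5,292,000 bytes.
Track C: 96,000 × 30 × 2 × 6 = 34,560,000 bytes.
Track D: 37,800 × 30 × 1 × 4 = 4,536,000 bytes.
Track E: 44,100 × 30 × 4 × 2 = 10,584,000 bytes.
Total = 66,222,000 bytes = 63.2 MiB.

63.2 MiB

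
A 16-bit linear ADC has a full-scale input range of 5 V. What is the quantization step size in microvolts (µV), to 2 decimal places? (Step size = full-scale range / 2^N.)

76.29 µV

5 V / 2^16 = 5 / 65,536 V = 76.29 µV.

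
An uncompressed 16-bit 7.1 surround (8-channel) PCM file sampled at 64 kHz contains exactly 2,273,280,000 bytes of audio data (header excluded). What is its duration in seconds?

Byte rate = 64,000 × 2 × 8 = 1,024,000 bytes/s.
Duration = 2,273,280,000 / 1,024,000 = 2,220 s.

2,220 seconds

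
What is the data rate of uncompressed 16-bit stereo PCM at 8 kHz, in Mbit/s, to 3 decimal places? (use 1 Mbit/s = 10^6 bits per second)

0.256 Mbit/s

Bit rate = 8,000 × 16 × 2 = 256,000 bits/s.
= 0.256 Mbit/s.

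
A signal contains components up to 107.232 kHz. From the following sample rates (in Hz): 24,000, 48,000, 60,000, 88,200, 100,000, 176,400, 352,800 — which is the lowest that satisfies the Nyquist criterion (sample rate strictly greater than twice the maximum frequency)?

352,800 Hz

Need sample rate > 2 × 107,232 = 214,464 Hz.
Lowest listed rate above 214,464 Hz is 352,800 Hz.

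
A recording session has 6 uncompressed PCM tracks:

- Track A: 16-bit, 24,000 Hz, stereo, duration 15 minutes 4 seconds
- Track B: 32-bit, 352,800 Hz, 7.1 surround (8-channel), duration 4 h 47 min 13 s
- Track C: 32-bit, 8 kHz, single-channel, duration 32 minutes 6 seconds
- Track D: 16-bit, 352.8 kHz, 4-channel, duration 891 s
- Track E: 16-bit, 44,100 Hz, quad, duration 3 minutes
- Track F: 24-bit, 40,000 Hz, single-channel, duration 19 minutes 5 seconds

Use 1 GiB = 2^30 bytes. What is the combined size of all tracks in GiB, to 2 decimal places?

Track A: 15 minutes 4 seconds = 904 s; 24,000 × 904 × 2 × 2 = 86,784,000 bytes.
Track B: 4 h 47 min 13 s = 17,233 s; 352,800 × 17,233 × 4 × 8 = 194,553,676,800 bytes.
Track C: 32 minutes 6 seconds = 1,926 s; 8,000 × 1,926 × 4 × 1 = 61,632,000 bytes.
Track D: 352,800 × 891 × 2 × 4 = 2,514,758,400 bytes.
Track E: 3 minutes = 180 s; 44,100 × 180 × 2 × 4 = 63,504,000 bytes.
Track F: 19 minutes 5 seconds = 1,145 s; 40,000 × 1,145 × 3 × 1 = 137,400,000 bytes.
Total = 197,417,755,200 bytes = 183.86 GiB.

183.86 GiB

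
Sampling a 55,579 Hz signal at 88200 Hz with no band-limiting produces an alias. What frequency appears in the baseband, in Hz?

Nyquist = 88,200/2 = 44,100 Hz; 55,579 Hz exceeds it.
Alias = |55,579 − 1×88,200| = |55,579 − 88,200| = 32,621 Hz.

32,621 Hz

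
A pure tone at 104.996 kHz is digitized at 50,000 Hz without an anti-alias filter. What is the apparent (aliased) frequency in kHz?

4.996 kHz

Nyquist = 50,000/2 = 25,000 Hz; 104,996 Hz exceeds it.
Alias = |104,996 − 2×50,000| = |104,996 − 100,000| = 4,996 Hz = 4.996 kHz.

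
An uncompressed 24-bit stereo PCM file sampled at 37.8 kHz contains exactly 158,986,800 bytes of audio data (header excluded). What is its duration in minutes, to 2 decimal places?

11.68 minutes

Byte rate = 37,800 × 3 × 2 = 226,800 bytes/s.
Duration = 158,986,800 / 226,800 = 701 s.
701 s / 60 = 11.68 minutes.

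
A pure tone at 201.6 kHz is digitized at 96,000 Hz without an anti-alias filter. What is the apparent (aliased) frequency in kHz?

9.6 kHz

Nyquist = 96,000/2 = 48,000 Hz; 201,600 Hz exceeds it.
Alias = |201,600 − 2×96,000| = |201,600 − 192,000| = 9,600 Hz = 9.6 kHz.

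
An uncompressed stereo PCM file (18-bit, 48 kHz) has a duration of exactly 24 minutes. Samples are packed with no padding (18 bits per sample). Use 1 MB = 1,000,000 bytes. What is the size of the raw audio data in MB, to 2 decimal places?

311.04 MB

Duration = exactly 24 minutes = 1,440 s.
Bits = 48,000 × 1,440 × 18 × 2 = 2,488,320,000 bits = 311,040,000 bytes.
311,040,000 / 1,000,000 = 311.04 MB.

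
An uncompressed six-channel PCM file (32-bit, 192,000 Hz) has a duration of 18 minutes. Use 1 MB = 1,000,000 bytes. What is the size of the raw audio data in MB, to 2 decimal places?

4976.64 MB

Duration = 18 minutes = 1,080 s.
Bytes = 192,000 samples/s × 1,080 s × 4 bytes/sample × 6 ch = 4,976,640,000 bytes.
4,976,640,000 / 1,000,000 = 4976.64 MB.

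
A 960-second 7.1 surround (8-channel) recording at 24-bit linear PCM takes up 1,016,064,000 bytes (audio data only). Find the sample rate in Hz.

Bytes = sample_rate × seconds × bytes_per_sample × channels.
sample_rate = 1,016,064,000 / (960 × 3 × 8) = 1,016,064,000 / 23,040 = 44,100 Hz.

44,100 Hz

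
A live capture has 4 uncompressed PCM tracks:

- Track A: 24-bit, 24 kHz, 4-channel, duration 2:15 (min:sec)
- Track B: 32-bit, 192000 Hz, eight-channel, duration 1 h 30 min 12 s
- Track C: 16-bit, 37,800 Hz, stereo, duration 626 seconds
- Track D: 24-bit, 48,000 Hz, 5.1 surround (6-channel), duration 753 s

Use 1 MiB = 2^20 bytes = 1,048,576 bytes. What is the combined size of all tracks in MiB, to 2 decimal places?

Track A: 2:15 (min:sec) = 135 s; 24,000 × 135 × 3 × 4 = 38,880,000 bytes.
Track B: 1 h 30 min 12 s = 5,412 s; 192,000 × 5,412 × 4 × 8 = 33,251,328,000 bytes.
Track C: 37,800 × 626 × 2 × 2 = 94,651,200 bytes.
Track D: 48,000 × 753 × 3 × 6 = 650,592,000 bytes.
Total = 34,035,451,200 bytes = 32458.74 MiB.

32458.74 MiB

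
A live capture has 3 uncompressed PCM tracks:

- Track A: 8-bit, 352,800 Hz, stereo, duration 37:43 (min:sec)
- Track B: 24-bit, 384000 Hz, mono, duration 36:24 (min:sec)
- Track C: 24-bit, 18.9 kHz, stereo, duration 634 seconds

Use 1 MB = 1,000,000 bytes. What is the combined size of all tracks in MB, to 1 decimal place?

Track A: 37:43 (min:sec) = 2,263 s; 352,800 × 2,263 × 1 × 2 = 1,596,772,800 bytes.
Track B: 36:24 (min:sec) = 2,184 s; 384,000 × 2,184 × 3 × 1 = 2,515,968,000 bytes.
Track C: 18,900 × 634 × 3 × 2 = 71,895,600 bytes.
Total = 4,184,636,400 bytes = 4184.6 MB.

4184.6 MB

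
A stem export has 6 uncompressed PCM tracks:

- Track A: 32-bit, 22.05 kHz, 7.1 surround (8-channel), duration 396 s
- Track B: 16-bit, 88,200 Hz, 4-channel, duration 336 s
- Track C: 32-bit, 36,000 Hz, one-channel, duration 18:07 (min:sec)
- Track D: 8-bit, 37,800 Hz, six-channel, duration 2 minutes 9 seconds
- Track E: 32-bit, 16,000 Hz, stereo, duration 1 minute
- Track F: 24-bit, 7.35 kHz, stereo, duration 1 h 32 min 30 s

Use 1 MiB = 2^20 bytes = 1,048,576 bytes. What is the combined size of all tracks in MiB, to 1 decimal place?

910.5 MiB

Track A: 22,050 × 396 × 4 × 8 = 279,417,600 bytes.
Track B: 88,200 × 336 × 2 × 4 = 237,081,600 bytes.
Track C: 18:07 (min:sec) = 1,087 s; 36,000 × 1,087 × 4 × 1 = 156,528,000 bytes.
Track D: 2 minutes 9 seconds = 129 s; 37,800 × 129 × 1 × 6 = 29,257,200 bytes.
Track E: 1 minute = 60 s; 16,000 × 60 × 4 × 2 = 7,680,000 bytes.
Track F: 1 h 32 min 30 s = 5,550 s; 7,350 × 5,550 × 3 × 2 = 244,755,000 bytes.
Total = 954,719,400 bytes = 910.5 MiB.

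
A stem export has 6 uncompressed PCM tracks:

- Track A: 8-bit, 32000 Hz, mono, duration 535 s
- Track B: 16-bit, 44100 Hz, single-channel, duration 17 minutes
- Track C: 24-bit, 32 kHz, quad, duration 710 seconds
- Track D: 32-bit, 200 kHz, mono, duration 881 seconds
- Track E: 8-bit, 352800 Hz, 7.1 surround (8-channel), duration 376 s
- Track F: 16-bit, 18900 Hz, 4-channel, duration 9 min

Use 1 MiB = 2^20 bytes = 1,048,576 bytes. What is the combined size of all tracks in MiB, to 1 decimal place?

Track A: 32,000 × 535 × 1 × 1 = 17,120,000 bytes.
Track B: 17 minutes = 1,020 s; 44,100 × 1,020 × 2 × 1 = 89,964,000 bytes.
Track C: 32,000 × 710 × 3 × 4 = 272,640,000 bytes.
Track D: 200,000 × 881 × 4 × 1 = 704,800,000 bytes.
Track E: 352,800 × 376 × 1 × 8 = 1,061,222,400 bytes.
Track F: 9 min = 540 s; 18,900 × 540 × 2 × 4 = 81,648,000 bytes.
Total = 2,227,394,400 bytes = 2124.2 MiB.

2124.2 MiB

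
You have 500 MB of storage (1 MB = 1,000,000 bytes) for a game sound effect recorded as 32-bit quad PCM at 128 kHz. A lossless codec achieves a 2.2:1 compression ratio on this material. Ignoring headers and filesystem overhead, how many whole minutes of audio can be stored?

Uncompressed byte rate = 128,000 × 4 × 4 = 2,048,000 bytes/s.
After 2.2:1 compression, effective rate ≈ 930909.09 bytes/s.
Capacity = 500 × 1,000,000 = 500,000,000 bytes.
500,000,000 / effective rate ≈ 537.11 s → 8 minutes.

8 minutes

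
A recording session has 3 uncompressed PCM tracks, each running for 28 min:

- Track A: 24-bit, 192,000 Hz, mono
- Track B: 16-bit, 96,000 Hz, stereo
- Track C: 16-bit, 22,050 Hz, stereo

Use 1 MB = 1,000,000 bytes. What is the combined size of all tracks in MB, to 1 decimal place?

28 min = 1,680 s.
Track A: 192,000 × 1,680 × 3 × 1 = 967,680,000 bytes.
Track B: 96,000 × 1,680 × 2 × 2 = 645,120,000 bytes.
Track C: 22,050 × 1,680 × 2 × 2 = 148,176,000 bytes.
Total = 1,760,976,000 bytes = 1761.0 MB.

1761.0 MB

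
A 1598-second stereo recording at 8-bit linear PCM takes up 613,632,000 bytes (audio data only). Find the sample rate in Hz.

Bytes = sample_rate × seconds × bytes_per_sample × channels.
sample_rate = 613,632,000 / (1,598 × 1 × 2) = 613,632,000 / 3,196 = 192,000 Hz.

192,000 Hz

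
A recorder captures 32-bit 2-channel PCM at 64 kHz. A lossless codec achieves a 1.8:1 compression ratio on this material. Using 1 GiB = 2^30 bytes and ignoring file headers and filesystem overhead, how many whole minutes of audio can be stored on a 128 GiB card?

8,053 minutes

Uncompressed byte rate = 64,000 × 4 × 2 = 512,000 bytes/s.
After 1.8:1 compression, effective rate ≈ 284444.44 bytes/s.
Capacity = 128 × 1,073,741,824 = 137,438,953,472 bytes.
137,438,953,472 / effective rate ≈ 483183.82 s → 8,053 minutes.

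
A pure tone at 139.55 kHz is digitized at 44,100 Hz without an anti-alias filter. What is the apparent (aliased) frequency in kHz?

Nyquist = 44,100/2 = 22,050 Hz; 139,550 Hz exceeds it.
Alias = |139,550 − 3×44,100| = |139,550 − 132,300| = 7,250 Hz = 7.25 kHz.

7.25 kHz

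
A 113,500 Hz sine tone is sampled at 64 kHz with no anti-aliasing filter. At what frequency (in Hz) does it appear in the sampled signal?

14,500 Hz

Nyquist = 64,000/2 = 32,000 Hz; 113,500 Hz exceeds it.
Alias = |113,500 − 2×64,000| = |113,500 − 128,000| = 14,500 Hz.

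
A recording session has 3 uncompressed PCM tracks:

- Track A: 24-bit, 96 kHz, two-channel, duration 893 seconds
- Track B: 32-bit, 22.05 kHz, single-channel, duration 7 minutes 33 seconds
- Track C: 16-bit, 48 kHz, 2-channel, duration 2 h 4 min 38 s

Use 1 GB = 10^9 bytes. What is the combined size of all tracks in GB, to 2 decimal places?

1.99 GB

Track A: 96,000 × 893 × 3 × 2 = 514,368,000 bytes.
Track B: 7 minutes 33 seconds = 453 s; 22,050 × 453 × 4 × 1 = 39,954,600 bytes.
Track C: 2 h 4 min 38 s = 7,478 s; 48,000 × 7,478 × 2 × 2 = 1,435,776,000 bytes.
Total = 1,990,098,600 bytes = 1.99 GB.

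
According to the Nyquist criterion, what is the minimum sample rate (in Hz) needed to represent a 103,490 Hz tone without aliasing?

Minimum sample rate = 2 × 103,490 Hz = 206,980 Hz.

206,980 Hz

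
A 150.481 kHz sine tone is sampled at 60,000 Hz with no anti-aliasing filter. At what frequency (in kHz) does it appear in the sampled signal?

29.519 kHz

Nyquist = 60,000/2 = 30,000 Hz; 150,481 Hz exceeds it.
Alias = |150,481 − 3×60,000| = |150,481 − 180,000| = 29,519 Hz = 29.519 kHz.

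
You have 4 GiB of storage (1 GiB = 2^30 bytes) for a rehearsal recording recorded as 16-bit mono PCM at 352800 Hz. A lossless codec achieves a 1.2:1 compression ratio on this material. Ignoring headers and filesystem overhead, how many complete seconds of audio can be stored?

7,304 seconds

Uncompressed byte rate = 352,800 × 2 × 1 = 705,600 bytes/s.
After 1.2:1 compression, effective rate ≈ 588000 bytes/s.
Capacity = 4 × 1,073,741,824 = 4,294,967,296 bytes.
4,294,967,296 / effective rate ≈ 7304.37 s → 7,304 seconds.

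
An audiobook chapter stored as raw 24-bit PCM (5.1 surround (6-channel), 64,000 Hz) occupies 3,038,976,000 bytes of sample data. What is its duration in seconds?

Byte rate = 64,000 × 3 × 6 = 1,152,000 bytes/s.
Duration = 3,038,976,000 / 1,152,000 = 2,638 s.

2,638 seconds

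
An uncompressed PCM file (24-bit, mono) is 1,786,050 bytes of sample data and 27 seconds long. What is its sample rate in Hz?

Bytes = sample_rate × seconds × bytes_per_sample × channels.
sample_rate = 1,786,050 / (27 × 3 × 1) = 1,786,050 / 81 = 22,050 Hz.

22,050 Hz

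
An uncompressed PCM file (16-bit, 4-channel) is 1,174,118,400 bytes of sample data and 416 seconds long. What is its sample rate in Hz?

352,800 Hz

Bytes = sample_rate × seconds × bytes_per_sample × channels.
sample_rate = 1,174,118,400 / (416 × 2 × 4) = 1,174,118,400 / 3,328 = 352,800 Hz.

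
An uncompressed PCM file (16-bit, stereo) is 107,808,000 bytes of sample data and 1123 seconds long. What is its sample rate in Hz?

24,000 Hz

Bytes = sample_rate × seconds × bytes_per_sample × channels.
sample_rate = 107,808,000 / (1,123 × 2 × 2) = 107,808,000 / 4,492 = 24,000 Hz.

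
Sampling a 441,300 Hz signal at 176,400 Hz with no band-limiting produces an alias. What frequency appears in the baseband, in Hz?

87,900 Hz

Nyquist = 176,400/2 = 88,200 Hz; 441,300 Hz exceeds it.
Alias = |441,300 − 3×176,400| = |441,300 − 529,200| = 87,900 Hz.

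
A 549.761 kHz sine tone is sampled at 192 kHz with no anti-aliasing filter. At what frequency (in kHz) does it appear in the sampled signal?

26.239 kHz

Nyquist = 192,000/2 = 96,000 Hz; 549,761 Hz exceeds it.
Alias = |549,761 − 3×192,000| = |549,761 − 576,000| = 26,239 Hz = 26.239 kHz.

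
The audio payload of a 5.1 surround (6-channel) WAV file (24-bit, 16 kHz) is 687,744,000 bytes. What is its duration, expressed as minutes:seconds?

Byte rate = 16,000 × 3 × 6 = 288,000 bytes/s.
Duration = 687,744,000 / 288,000 = 2,388 s.
2,388 s = 39:48.

39:48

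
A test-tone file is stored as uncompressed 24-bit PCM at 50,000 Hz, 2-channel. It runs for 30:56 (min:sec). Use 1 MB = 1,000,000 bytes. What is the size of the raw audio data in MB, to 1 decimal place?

Duration = 30:56 (min:sec) = 1,856 s.
Bytes = 50,000 samples/s × 1,856 s × 3 bytes/sample × 2 ch = 556,800,000 bytes.
556,800,000 / 1,000,000 = 556.8 MB.

556.8 MB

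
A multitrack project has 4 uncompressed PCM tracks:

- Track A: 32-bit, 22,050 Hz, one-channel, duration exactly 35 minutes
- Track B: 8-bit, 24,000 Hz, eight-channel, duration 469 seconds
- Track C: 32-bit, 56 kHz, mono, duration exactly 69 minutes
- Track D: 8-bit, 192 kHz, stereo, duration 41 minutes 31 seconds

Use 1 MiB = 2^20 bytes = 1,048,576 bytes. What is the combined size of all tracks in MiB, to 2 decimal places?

Track A: exactly 35 minutes = 2,100 s; 22,050 × 2,100 × 4 × 1 = 185,220,000 bytes.
Track B: 24,000 × 469 × 1 × 8 = 90,048,000 bytes.
Track C: exactly 69 minutes = 4,140 s; 56,000 × 4,140 × 4 × 1 = 927,360,000 bytes.
Track D: 41 minutes 31 seconds = 2,491 s; 192,000 × 2,491 × 1 × 2 = 956,544,000 bytes.
Total = 2,159,172,000 bytes = 2059.15 MiB.

2059.15 MiB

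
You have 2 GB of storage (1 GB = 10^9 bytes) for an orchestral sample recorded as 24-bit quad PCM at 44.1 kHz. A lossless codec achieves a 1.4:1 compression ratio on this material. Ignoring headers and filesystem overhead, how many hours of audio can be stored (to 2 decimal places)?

1.47 hours

Uncompressed byte rate = 44,100 × 3 × 4 = 529,200 bytes/s.
After 1.4:1 compression, effective rate ≈ 378000 bytes/s.
Capacity = 2 × 1,000,000,000 = 2,000,000,000 bytes.
2,000,000,000 / effective rate ≈ 5291.01 s → 1.47 hours.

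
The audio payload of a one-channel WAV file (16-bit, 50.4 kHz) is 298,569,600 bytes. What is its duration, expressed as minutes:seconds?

49:22

Byte rate = 50,400 × 2 × 1 = 100,800 bytes/s.
Duration = 298,569,600 / 100,800 = 2,962 s.
2,962 s = 49:22.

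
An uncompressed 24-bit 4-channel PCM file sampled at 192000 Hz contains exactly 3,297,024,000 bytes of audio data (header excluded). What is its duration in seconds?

Byte rate = 192,000 × 3 × 4 = 2,304,000 bytes/s.
Duration = 3,297,024,000 / 2,304,000 = 1,431 s.

1,431 seconds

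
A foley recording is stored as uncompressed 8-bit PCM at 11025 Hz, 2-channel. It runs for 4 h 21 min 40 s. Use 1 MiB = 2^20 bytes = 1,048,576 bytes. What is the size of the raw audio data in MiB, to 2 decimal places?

Duration = 4 h 21 min 40 s = 15,700 s.
Bytes = 11,025 samples/s × 15,700 s × 1 bytes/sample × 2 ch = 346,185,000 bytes.
346,185,000 / 1,048,576 = 330.15 MiB.

330.15 MiB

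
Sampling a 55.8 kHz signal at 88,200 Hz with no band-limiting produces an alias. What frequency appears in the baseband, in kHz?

32.4 kHz

Nyquist = 88,200/2 = 44,100 Hz; 55,800 Hz exceeds it.
Alias = |55,800 − 1×88,200| = |55,800 − 88,200| = 32,400 Hz = 32.4 kHz.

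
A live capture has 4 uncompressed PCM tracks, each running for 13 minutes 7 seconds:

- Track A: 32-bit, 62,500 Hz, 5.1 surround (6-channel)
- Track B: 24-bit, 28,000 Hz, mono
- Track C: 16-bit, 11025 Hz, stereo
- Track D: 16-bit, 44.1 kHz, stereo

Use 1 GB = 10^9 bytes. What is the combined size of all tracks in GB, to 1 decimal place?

13 minutes 7 seconds = 787 s.
Track A: 62,500 × 787 × 4 × 6 = 1,180,500,000 bytes.
Track B: 28,000 × 787 × 3 × 1 = 66,108,000 bytes.
Track C: 11,025 × 787 × 2 × 2 = 34,706,700 bytes.
Track D: 44,100 × 787 × 2 × 2 = 138,826,800 bytes.
Total = 1,420,141,500 bytes = 1.4 GB.

1.4 GB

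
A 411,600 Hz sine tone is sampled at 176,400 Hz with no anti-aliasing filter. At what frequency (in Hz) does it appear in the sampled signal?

58,800 Hz

Nyquist = 176,400/2 = 88,200 Hz; 411,600 Hz exceeds it.
Alias = |411,600 − 2×176,400| = |411,600 − 352,800| = 58,800 Hz.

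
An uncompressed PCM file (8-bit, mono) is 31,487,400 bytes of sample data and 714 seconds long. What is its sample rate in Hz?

Bytes = sample_rate × seconds × bytes_per_sample × channels.
sample_rate = 31,487,400 / (714 × 1 × 1) = 31,487,400 / 714 = 44,100 Hz.

44,100 Hz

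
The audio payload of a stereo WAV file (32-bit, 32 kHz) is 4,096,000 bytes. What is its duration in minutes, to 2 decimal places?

Byte rate = 32,000 × 4 × 2 = 256,000 bytes/s.
Duration = 4,096,000 / 256,000 = 16 s.
16 s / 60 = 0.27 minutes.

0.27 minutes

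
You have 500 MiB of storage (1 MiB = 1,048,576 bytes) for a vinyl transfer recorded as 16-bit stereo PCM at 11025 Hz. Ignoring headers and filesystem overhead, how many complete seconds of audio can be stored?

11,888 seconds

Uncompressed byte rate = 11,025 × 2 × 2 = 44,100 bytes/s.
Capacity = 500 × 1,048,576 = 524,288,000 bytes.
524,288,000 / 44,100 ≈ 11888.62 s → 11,888 seconds.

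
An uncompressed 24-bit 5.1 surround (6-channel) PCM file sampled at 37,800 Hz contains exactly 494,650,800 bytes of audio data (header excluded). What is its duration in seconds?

Byte rate = 37,800 × 3 × 6 = 680,400 bytes/s.
Duration = 494,650,800 / 680,400 = 727 s.

727 seconds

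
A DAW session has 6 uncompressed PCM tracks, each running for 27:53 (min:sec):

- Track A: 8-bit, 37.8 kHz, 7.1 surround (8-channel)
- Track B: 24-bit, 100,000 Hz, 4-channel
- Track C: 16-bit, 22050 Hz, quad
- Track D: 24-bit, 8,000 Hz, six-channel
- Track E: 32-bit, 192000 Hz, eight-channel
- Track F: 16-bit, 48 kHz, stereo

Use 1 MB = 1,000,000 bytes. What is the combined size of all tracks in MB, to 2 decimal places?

13649.67 MB

27:53 (min:sec) = 1,673 s.
Track A: 37,800 × 1,673 × 1 × 8 = 505,915,200 bytes.
Track B: 100,000 × 1,673 × 3 × 4 = 2,007,600,000 bytes.
Track C: 22,050 × 1,673 × 2 × 4 = 295,117,200 bytes.
Track D: 8,000 × 1,673 × 3 × 6 = 240,912,000 bytes.
Track E: 192,000 × 1,673 × 4 × 8 = 10,278,912,000 bytes.
Track F: 48,000 × 1,673 × 2 × 2 = 321,216,000 bytes.
Total = 13,649,672,400 bytes = 13649.67 MB.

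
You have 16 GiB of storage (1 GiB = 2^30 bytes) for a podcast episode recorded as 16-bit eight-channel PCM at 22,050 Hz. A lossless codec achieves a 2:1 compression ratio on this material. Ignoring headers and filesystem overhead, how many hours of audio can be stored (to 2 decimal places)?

27.05 hours

Uncompressed byte rate = 22,050 × 2 × 8 = 352,800 bytes/s.
After 2:1 compression, effective rate ≈ 176400 bytes/s.
Capacity = 16 × 1,073,741,824 = 17,179,869,184 bytes.
17,179,869,184 / effective rate ≈ 97391.55 s → 27.05 hours.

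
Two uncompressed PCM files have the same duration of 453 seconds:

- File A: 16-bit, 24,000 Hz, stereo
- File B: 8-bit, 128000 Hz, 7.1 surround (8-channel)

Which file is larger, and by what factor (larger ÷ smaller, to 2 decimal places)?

File B, by a factor of 10.67

File A: 24,000 × 2 × 2 = 96,000 bytes/s.
File B: 128,000 × 1 × 8 = 1,024,000 bytes/s.
File B is larger; ratio = 463,872,000 / 43,488,000 = 10.67.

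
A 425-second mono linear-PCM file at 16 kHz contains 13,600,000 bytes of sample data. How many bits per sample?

Bytes per sample = 13,600,000 / (16,000 × 425 × 1) = 13,600,000 / 6,800,000 = 2.
Bit depth = 2 × 8 = 16 bits.

16 bits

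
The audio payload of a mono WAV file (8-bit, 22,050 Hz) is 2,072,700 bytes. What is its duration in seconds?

94 seconds

Byte rate = 22,050 × 1 × 1 = 22,050 bytes/s.
Duration = 2,072,700 / 22,050 = 94 s.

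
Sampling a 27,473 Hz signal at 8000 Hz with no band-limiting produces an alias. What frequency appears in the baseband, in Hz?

Nyquist = 8,000/2 = 4,000 Hz; 27,473 Hz exceeds it.
Alias = |27,473 − 3×8,000| = |27,473 − 24,000| = 3,473 Hz.

3,473 Hz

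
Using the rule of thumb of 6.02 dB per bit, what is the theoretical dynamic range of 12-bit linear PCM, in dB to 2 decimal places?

12 × 6.02 = 72.24 dB.

72.24 dB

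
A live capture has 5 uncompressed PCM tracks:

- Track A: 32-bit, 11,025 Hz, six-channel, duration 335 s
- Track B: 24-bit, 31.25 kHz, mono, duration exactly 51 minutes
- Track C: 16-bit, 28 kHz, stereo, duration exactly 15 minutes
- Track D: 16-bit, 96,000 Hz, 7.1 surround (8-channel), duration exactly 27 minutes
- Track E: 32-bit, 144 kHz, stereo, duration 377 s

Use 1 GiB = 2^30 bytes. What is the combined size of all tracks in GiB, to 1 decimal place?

Track A: 11,025 × 335 × 4 × 6 = 88,641,000 bytes.
Track B: exactly 51 minutes = 3,060 s; 31,250 × 3,060 × 3 × 1 = 286,875,000 bytes.
Track C: exactly 15 minutes = 900 s; 28,000 × 900 × 2 × 2 = 100,800,000 bytes.
Track D: exactly 27 minutes = 1,620 s; 96,000 × 1,620 × 2 × 8 = 2,488,320,000 bytes.
Track E: 144,000 × 377 × 4 × 2 = 434,304,000 bytes.
Total = 3,398,940,000 bytes = 3.2 GiB.

3.2 GiB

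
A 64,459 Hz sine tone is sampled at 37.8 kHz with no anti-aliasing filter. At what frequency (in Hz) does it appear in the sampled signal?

Nyquist = 37,800/2 = 18,900 Hz; 64,459 Hz exceeds it.
Alias = |64,459 − 2×37,800| = |64,459 − 75,600| = 11,141 Hz.

11,141 Hz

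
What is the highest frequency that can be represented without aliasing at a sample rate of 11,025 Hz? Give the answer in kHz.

5.5125 kHz

Nyquist frequency = sample rate / 2 = 11,025 / 2 = 5.5125 kHz.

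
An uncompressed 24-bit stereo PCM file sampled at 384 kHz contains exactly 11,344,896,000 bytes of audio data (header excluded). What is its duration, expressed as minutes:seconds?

Byte rate = 384,000 × 3 × 2 = 2,304,000 bytes/s.
Duration = 11,344,896,000 / 2,304,000 = 4,924 s.
4,924 s = 82:04.

82:04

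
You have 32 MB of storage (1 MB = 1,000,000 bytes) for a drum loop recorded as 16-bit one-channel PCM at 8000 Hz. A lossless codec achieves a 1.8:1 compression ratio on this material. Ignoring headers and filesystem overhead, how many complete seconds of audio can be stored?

3,600 seconds

Uncompressed byte rate = 8,000 × 2 × 1 = 16,000 bytes/s.
After 1.8:1 compression, effective rate ≈ 8888.89 bytes/s.
Capacity = 32 × 1,000,000 = 32,000,000 bytes.
32,000,000 / effective rate ≈ 3600 s → 3,600 seconds.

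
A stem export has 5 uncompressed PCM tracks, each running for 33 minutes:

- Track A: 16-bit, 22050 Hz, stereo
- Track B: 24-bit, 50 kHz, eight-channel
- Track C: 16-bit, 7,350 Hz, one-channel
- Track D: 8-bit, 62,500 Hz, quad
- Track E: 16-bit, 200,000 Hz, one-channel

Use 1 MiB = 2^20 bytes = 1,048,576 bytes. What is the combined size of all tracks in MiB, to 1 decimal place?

33 minutes = 1,980 s.
Track A: 22,050 × 1,980 × 2 × 2 = 174,636,000 bytes.
Track B: 50,000 × 1,980 × 3 × 8 = 2,376,000,000 bytes.
Track C: 7,350 × 1,980 × 2 × 1 = 29,106,000 bytes.
Track D: 62,500 × 1,980 × 1 × 4 = 495,000,000 bytes.
Track E: 200,000 × 1,980 × 2 × 1 = 792,000,000 bytes.
Total = 3,866,742,000 bytes = 3687.6 MiB.

3687.6 MiB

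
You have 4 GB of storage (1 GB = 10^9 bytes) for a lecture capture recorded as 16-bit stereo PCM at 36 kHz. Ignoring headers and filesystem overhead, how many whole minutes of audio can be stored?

Uncompressed byte rate = 36,000 × 2 × 2 = 144,000 bytes/s.
Capacity = 4 × 1,000,000,000 = 4,000,000,000 bytes.
4,000,000,000 / 144,000 ≈ 27777.78 s → 462 minutes.

462 minutes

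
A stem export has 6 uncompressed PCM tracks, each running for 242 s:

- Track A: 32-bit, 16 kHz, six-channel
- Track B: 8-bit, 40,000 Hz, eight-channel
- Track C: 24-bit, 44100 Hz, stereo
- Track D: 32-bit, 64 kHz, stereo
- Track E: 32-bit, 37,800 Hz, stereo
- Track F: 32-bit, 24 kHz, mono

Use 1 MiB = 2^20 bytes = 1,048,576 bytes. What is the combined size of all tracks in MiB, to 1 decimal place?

Track A: 16,000 × 242 × 4 × 6 = 92,928,000 bytes.
Track B: 40,000 × 242 × 1 × 8 = 77,440,000 bytes.
Track C: 44,100 × 242 × 3 × 2 = 64,033,200 bytes.
Track D: 64,000 × 242 × 4 × 2 = 123,904,000 bytes.
Track E: 37,800 × 242 × 4 × 2 = 73,180,800 bytes.
Track F: 24,000 × 242 × 4 × 1 = 23,232,000 bytes.
Total = 454,718,000 bytes = 433.7 MiB.

433.7 MiB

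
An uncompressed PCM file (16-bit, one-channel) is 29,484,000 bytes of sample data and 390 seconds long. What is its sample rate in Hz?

Bytes = sample_rate × seconds × bytes_per_sample × channels.
sample_rate = 29,484,000 / (390 × 2 × 1) = 29,484,000 / 780 = 37,800 Hz.

37,800 Hz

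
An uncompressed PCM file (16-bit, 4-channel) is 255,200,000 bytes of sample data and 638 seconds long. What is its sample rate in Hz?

Bytes = sample_rate × seconds × bytes_per_sample × channels.
sample_rate = 255,200,000 / (638 × 2 × 4) = 255,200,000 / 5,104 = 50,000 Hz.

50,000 Hz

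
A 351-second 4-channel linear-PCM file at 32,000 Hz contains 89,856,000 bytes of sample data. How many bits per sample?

16 bits

Bytes per sample = 89,856,000 / (32,000 × 351 × 4) = 89,856,000 / 44,928,000 = 2.
Bit depth = 2 × 8 = 16 bits.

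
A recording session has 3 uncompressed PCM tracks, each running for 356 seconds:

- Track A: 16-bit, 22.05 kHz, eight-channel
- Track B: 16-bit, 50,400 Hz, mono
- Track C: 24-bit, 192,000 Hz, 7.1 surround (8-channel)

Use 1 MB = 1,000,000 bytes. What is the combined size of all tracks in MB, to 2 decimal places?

Track A: 22,050 × 356 × 2 × 8 = 125,596,800 bytes.
Track B: 50,400 × 356 × 2 × 1 = 35,884,800 bytes.
Track C: 192,000 × 356 × 3 × 8 = 1,640,448,000 bytes.
Total = 1,801,929,600 bytes = 1801.93 MB.

1801.93 MB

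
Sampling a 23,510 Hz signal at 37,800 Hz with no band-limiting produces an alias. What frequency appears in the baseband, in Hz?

14,290 Hz

Nyquist = 37,800/2 = 18,900 Hz; 23,510 Hz exceeds it.
Alias = |23,510 − 1×37,800| = |23,510 − 37,800| = 14,290 Hz.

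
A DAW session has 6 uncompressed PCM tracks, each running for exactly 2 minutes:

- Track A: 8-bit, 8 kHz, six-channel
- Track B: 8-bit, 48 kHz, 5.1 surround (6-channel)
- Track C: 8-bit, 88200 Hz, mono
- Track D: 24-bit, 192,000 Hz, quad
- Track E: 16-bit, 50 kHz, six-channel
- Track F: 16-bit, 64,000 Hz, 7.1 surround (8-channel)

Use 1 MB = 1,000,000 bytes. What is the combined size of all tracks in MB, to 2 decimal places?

exactly 2 minutes = 120 s.
Track A: 8,000 × 120 × 1 × 6 = 5,760,000 bytes.
Track B: 48,000 × 120 × 1 × 6 = 34,560,000 bytes.
Track C: 88,200 × 120 × 1 × 1 = 10,584,000 bytes.
Track D: 192,000 × 120 × 3 × 4 = 276,480,000 bytes.
Track E: 50,000 × 120 × 2 × 6 = 72,000,000 bytes.
Track F: 64,000 × 120 × 2 × 8 = 122,880,000 bytes.
Total = 522,264,000 bytes = 522.26 MB.

522.26 MB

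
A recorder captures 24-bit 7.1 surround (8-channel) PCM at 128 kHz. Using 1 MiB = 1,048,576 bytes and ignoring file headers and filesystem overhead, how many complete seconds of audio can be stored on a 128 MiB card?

Uncompressed byte rate = 128,000 × 3 × 8 = 3,072,000 bytes/s.
Capacity = 128 × 1,048,576 = 134,217,728 bytes.
134,217,728 / 3,072,000 ≈ 43.69 s → 43 seconds.

43 seconds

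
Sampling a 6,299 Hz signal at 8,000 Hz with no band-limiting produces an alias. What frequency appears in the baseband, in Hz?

Nyquist = 8,000/2 = 4,000 Hz; 6,299 Hz exceeds it.
Alias = |6,299 − 1×8,000| = |6,299 − 8,000| = 1,701 Hz.

1,701 Hz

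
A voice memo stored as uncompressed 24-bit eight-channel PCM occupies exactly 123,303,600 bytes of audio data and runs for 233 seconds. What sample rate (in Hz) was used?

22,050 Hz

Bytes = sample_rate × seconds × bytes_per_sample × channels.
sample_rate = 123,303,600 / (233 × 3 × 8) = 123,303,600 / 5,592 = 22,050 Hz.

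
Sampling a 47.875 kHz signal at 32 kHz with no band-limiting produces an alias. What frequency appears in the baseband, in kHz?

Nyquist = 32,000/2 = 16,000 Hz; 47,875 Hz exceeds it.
Alias = |47,875 − 1×32,000| = |47,875 − 32,000| = 15,875 Hz = 15.875 kHz.

15.875 kHz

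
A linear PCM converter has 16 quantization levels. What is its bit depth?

log2(16) = 4.

4 bits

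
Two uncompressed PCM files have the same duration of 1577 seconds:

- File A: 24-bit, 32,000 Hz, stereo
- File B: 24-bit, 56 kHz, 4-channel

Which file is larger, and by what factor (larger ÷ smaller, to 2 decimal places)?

File A: 32,000 × 3 × 2 = 192,000 bytes/s.
File B: 56,000 × 3 × 4 = 672,000 bytes/s.
File B is larger; ratio = 1,059,744,000 / 302,784,000 = 3.50.

File B, by a factor of 3.50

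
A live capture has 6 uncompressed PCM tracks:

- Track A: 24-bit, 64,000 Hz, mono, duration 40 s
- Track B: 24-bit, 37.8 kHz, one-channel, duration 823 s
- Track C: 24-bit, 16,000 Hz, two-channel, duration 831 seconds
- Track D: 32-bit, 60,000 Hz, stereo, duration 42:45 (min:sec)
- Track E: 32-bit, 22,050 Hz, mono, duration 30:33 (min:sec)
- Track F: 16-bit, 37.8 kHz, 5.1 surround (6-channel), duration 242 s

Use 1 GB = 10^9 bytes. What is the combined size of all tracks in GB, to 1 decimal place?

Track A: 64,000 × 40 × 3 × 1 = 7,680,000 bytes.
Track B: 37,800 × 823 × 3 × 1 = 93,328,200 bytes.
Track C: 16,000 × 831 × 3 × 2 = 79,776,000 bytes.
Track D: 42:45 (min:sec) = 2,565 s; 60,000 × 2,565 × 4 × 2 = 1,231,200,000 bytes.
Track E: 30:33 (min:sec) = 1,833 s; 22,050 × 1,833 × 4 × 1 = 161,670,600 bytes.
Track F: 37,800 × 242 × 2 × 6 = 109,771,200 bytes.
Total = 1,683,426,000 bytes = 1.7 GB.

1.7 GB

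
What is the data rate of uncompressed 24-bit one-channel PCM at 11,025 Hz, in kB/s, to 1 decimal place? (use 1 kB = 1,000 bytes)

Bit rate = 11,025 × 24 × 1 = 264,600 bits/s.
264,600 / 8 = 33,075 B/s = 33.1 kB/s.

33.1 kB/s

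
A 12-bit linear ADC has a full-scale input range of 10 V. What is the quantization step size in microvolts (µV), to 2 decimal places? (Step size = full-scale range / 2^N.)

2441.41 µV

10 V / 2^12 = 10 / 4,096 V = 2441.41 µV.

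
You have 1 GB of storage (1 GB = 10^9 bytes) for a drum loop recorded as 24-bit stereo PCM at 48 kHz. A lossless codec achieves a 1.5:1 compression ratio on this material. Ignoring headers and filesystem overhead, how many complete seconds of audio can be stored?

Uncompressed byte rate = 48,000 × 3 × 2 = 288,000 bytes/s.
After 1.5:1 compression, effective rate ≈ 192000 bytes/s.
Capacity = 1 × 1,000,000,000 = 1,000,000,000 bytes.
1,000,000,000 / effective rate ≈ 5208.33 s → 5,208 seconds.

5,208 seconds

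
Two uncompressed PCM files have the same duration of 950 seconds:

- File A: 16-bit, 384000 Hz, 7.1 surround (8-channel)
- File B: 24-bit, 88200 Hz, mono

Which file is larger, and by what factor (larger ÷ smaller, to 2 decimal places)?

File A: 384,000 × 2 × 8 = 6,144,000 bytes/s.
File B: 88,200 × 3 × 1 = 264,600 bytes/s.
File A is larger; ratio = 5,836,800,000 / 251,370,000 = 23.22.

File A, by a factor of 23.22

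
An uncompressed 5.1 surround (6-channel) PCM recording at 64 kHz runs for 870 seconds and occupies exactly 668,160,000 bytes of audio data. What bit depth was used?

16 bits

Bytes per sample = 668,160,000 / (64,000 × 870 × 6) = 668,160,000 / 334,080,000 = 2.
Bit depth = 2 × 8 = 16 bits.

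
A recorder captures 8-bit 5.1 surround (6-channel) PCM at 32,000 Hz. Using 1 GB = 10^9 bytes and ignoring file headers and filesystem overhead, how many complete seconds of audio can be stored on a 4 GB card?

Uncompressed byte rate = 32,000 × 1 × 6 = 192,000 bytes/s.
Capacity = 4 × 1,000,000,000 = 4,000,000,000 bytes.
4,000,000,000 / 192,000 ≈ 20833.33 s → 20,833 seconds.

20,833 seconds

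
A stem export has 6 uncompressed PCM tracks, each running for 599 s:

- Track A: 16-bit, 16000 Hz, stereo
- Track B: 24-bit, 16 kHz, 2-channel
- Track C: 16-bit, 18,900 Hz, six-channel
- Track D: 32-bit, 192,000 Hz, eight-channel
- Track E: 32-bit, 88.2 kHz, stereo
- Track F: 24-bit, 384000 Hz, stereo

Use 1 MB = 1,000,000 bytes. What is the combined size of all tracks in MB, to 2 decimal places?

Track A: 16,000 × 599 × 2 × 2 = 38,336,000 bytes.
Track B: 16,000 × 599 × 3 × 2 = 57,504,000 bytes.
Track C: 18,900 × 599 × 2 × 6 = 135,853,200 bytes.
Track D: 192,000 × 599 × 4 × 8 = 3,680,256,000 bytes.
Track E: 88,200 × 599 × 4 × 2 = 422,654,400 bytes.
Track F: 384,000 × 599 × 3 × 2 = 1,380,096,000 bytes.
Total = 5,714,699,600 bytes = 5714.70 MB.

5714.70 MB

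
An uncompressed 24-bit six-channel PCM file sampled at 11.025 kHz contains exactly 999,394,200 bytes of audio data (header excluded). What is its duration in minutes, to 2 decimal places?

Byte rate = 11,025 × 3 × 6 = 198,450 bytes/s.
Duration = 999,394,200 / 198,450 = 5,036 s.
5,036 s / 60 = 83.93 minutes.

83.93 minutes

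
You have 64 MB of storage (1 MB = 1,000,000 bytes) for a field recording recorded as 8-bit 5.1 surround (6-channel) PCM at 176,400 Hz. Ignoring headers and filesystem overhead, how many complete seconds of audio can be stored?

Uncompressed byte rate = 176,400 × 1 × 6 = 1,058,400 bytes/s.
Capacity = 64 × 1,000,000 = 64,000,000 bytes.
64,000,000 / 1,058,400 ≈ 60.47 s → 60 seconds.

60 seconds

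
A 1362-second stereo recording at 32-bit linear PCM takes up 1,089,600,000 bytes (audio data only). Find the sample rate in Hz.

100,000 Hz

Bytes = sample_rate × seconds × bytes_per_sample × channels.
sample_rate = 1,089,600,000 / (1,362 × 4 × 2) = 1,089,600,000 / 10,896 = 100,000 Hz.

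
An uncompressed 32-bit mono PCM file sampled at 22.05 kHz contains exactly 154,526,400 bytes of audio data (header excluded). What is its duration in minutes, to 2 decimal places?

29.20 minutes

Byte rate = 22,050 × 4 × 1 = 88,200 bytes/s.
Duration = 154,526,400 / 88,200 = 1,752 s.
1,752 s / 60 = 29.20 minutes.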